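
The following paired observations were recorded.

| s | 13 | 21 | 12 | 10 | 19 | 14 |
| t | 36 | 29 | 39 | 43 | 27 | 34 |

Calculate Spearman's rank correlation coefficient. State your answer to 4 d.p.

Rank s: 3, 6, 2, 1, 5, 4
Rank t: 4, 2, 5, 6, 1, 3
d = rank(s) − rank(t): -1, 4, -3, -5, 4, 1; Σd² = 68
ρ = 1 − 6Σd² / [n(n²−1)] = 1 − 6×68 / (6×35) = 1 − 408/210 ≈ -0.9429

-0.9429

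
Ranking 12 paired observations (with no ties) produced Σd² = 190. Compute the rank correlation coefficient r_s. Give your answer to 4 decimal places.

ρ = 1 − 6Σd² / [n(n²−1)] = 1 − 6×190 / (12×143)
  = 1 − 1140/1716 = 1 − 0.66434 ≈ 0.3357

0.3357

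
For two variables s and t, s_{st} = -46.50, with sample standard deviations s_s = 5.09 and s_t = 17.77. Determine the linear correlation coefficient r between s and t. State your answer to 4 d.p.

r = Cov(s,t) / (s_s · s_t) = -46.50 / (5.09 × 17.77)
  = -46.50 / 90.4493 ≈ -0.5141

-0.5141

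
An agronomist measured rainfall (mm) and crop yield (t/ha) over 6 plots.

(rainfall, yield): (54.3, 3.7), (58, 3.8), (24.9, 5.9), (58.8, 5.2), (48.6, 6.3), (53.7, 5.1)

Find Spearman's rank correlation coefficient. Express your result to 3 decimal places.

-0.543

Rank rainfall: 4, 5, 1, 6, 2, 3
Rank yield: 1, 2, 5, 4, 6, 3
d = rank(rainfall) − rank(yield): 3, 3, -4, 2, -4, 0; Σd² = 54
ρ = 1 − 6Σd² / [n(n²−1)] = 1 − 6×54 / (6×35) = 1 − 324/210 ≈ -0.543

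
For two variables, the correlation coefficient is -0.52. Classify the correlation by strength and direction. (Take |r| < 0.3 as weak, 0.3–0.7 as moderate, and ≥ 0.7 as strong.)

r = -0.52 < 0 so the relationship is negative.
|r| = 0.52, which falls in the moderate range.

moderate negative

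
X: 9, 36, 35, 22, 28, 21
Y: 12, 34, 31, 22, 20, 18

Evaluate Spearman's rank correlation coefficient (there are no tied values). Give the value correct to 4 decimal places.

0.9429

Rank X: 1, 6, 5, 3, 4, 2
Rank Y: 1, 6, 5, 4, 3, 2
d = rank(X) − rank(Y): 0, 0, 0, -1, 1, 0; Σd² = 2
ρ = 1 − 6Σd² / [n(n²−1)] = 1 − 6×2 / (6×35) = 1 − 12/210 ≈ 0.9429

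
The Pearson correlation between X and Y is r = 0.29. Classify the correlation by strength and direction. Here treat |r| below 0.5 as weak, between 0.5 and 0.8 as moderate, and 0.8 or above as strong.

weak positive

r = 0.29 > 0 so the relationship is positive.
|r| = 0.29, which falls in the weak range.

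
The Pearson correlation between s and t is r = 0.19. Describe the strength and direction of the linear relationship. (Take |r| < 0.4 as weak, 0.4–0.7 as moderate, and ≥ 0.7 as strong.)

weak positive

r = 0.19 > 0 so the relationship is positive.
|r| = 0.19, which falls in the weak range.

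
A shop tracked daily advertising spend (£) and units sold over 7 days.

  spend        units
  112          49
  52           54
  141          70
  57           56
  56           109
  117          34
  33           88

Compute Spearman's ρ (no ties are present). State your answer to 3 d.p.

Rank spend: 5, 2, 7, 4, 3, 6, 1
Rank units: 2, 3, 5, 4, 7, 1, 6
d = rank(spend) − rank(units): 3, -1, 2, 0, -4, 5, -5; Σd² = 80
ρ = 1 − 6Σd² / [n(n²−1)] = 1 − 6×80 / (7×48) = 1 − 480/336 ≈ -0.429

-0.429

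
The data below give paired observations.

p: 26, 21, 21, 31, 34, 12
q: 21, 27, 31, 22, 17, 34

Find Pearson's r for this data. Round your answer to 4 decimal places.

n = 6, Σp = 145, Σq = 152, Σp² = 3819, Σq² = 4060, Σpq = 3432
nΣpq − ΣpΣq = 20592 − 22040 = -1448
nΣp² − (Σp)² = 22914 − 21025 = 1889; nΣq² − (Σq)² = 24360 − 23104 = 1256
r = -1448 / √(1889 × 1256) = -1448 / 1540.3194 ≈ -0.9401

-0.9401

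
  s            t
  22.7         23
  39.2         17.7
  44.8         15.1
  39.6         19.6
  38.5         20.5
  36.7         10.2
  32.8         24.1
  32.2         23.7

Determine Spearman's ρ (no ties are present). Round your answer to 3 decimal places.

Rank s: 1, 6, 8, 7, 5, 4, 3, 2
Rank t: 6, 3, 2, 4, 5, 1, 8, 7
d = rank(s) − rank(t): -5, 3, 6, 3, 0, 3, -5, -5; Σd² = 138
ρ = 1 − 6Σd² / [n(n²−1)] = 1 − 6×138 / (8×63) = 1 − 828/504 ≈ -0.643

-0.643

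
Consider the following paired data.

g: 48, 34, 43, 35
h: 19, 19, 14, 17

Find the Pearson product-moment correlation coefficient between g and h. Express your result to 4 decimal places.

-0.1055

n = 4, Σg = 160, Σh = 69, Σg² = 6534, Σh² = 1207, Σgh = 2755
nΣgh − ΣgΣh = 11020 − 11040 = -20
nΣg² − (Σg)² = 26136 − 25600 = 536; nΣh² − (Σh)² = 4828 − 4761 = 67
r = -20 / √(536 × 67) = -20 / 189.5046 ≈ -0.1055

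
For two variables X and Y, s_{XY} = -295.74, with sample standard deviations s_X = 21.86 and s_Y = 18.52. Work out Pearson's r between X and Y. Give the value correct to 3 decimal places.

-0.730

r = Cov(X,Y) / (s_X · s_Y) = -295.74 / (21.86 × 18.52)
  = -295.74 / 404.8472 ≈ -0.730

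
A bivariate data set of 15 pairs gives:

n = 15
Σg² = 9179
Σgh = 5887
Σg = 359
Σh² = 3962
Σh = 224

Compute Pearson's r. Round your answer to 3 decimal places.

0.874

r = (nΣgh − ΣgΣh) / √[(nΣg² − (Σg)²)(nΣh² − (Σh)²)]
Numerator: 15×5887 − 359×224 = 7889
Denominator: √[(137685 − 128881)(59430 − 50176)] = √[8804 × 9254] = 9026.1961
r = 7889 / 9026.1961 ≈ 0.874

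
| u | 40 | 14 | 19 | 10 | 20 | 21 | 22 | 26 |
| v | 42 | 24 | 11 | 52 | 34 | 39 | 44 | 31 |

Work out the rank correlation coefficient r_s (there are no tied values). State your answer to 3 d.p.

0.119

Rank u: 8, 2, 3, 1, 4, 5, 6, 7
Rank v: 6, 2, 1, 8, 4, 5, 7, 3
d = rank(u) − rank(v): 2, 0, 2, -7, 0, 0, -1, 4; Σd² = 74
ρ = 1 − 6Σd² / [n(n²−1)] = 1 − 6×74 / (8×63) = 1 − 444/504 ≈ 0.119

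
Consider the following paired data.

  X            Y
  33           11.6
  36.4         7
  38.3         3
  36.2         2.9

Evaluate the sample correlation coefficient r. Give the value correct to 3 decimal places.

n = 4, ΣX = 143.9, ΣY = 24.5, ΣX² = 5191.29, ΣY² = 200.97, ΣXY = 857.48
nΣXY − ΣXΣY = 3429.92 − 3525.55 = -95.63
nΣX² − (ΣX)² = 20765.16 − 20707.21 = 57.95; nΣY² − (ΣY)² = 803.88 − 600.25 = 203.63
r = -95.63 / √(57.95 × 203.63) = -95.63 / 108.6295 ≈ -0.880

-0.880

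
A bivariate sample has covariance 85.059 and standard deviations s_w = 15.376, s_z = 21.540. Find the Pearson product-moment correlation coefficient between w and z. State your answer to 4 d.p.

0.2568

r = Cov(w,z) / (s_w · s_z) = 85.059 / (15.376 × 21.540)
  = 85.059 / 331.1990 ≈ 0.2568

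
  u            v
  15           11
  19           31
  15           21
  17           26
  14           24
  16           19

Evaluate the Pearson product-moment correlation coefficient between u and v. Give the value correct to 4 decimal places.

n = 6, Σu = 96, Σv = 132, Σu² = 1552, Σv² = 3136, Σuv = 2151
nΣuv − ΣuΣv = 12906 − 12672 = 234
nΣu² − (Σu)² = 9312 − 9216 = 96; nΣv² − (Σv)² = 18816 − 17424 = 1392
r = 234 / √(96 × 1392) = 234 / 365.5571 ≈ 0.6401

0.6401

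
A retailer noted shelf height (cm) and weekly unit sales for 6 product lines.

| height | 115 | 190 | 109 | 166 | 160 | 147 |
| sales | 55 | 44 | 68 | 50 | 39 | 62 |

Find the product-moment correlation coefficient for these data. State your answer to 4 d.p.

-0.7416

n = 6, Σx = 887, Σy = 318, Σx² = 135971, Σy² = 17450, Σxy = 45751
nΣxy − ΣxΣy = 274506 − 282066 = -7560
nΣx² − (Σx)² = 815826 − 786769 = 29057; nΣy² − (Σy)² = 104700 − 101124 = 3576
r = -7560 / √(29057 × 3576) = -7560 / 10193.5191 ≈ -0.7416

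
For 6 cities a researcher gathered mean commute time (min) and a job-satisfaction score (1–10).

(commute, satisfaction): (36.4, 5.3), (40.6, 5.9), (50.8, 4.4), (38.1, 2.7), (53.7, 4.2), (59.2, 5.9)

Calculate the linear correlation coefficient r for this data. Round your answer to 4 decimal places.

n = 6, Σx = 278.8, Σy = 28.4, Σx² = 13393.9, Σy² = 142, Σxy = 1333.67
nΣxy − ΣxΣy = 8002.02 − 7917.92 = 84.1
nΣx² − (Σx)² = 80363.4 − 77729.44 = 2633.96; nΣy² − (Σy)² = 852 − 806.56 = 45.44
r = 84.1 / √(2633.96 × 45.44) = 84.1 / 345.9583 ≈ 0.2431

0.2431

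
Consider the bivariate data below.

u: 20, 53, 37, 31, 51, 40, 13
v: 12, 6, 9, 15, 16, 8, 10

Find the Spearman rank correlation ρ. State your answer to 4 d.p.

Rank u: 2, 7, 4, 3, 6, 5, 1
Rank v: 5, 1, 3, 6, 7, 2, 4
d = rank(u) − rank(v): -3, 6, 1, -3, -1, 3, -3; Σd² = 74
ρ = 1 − 6Σd² / [n(n²−1)] = 1 − 6×74 / (7×48) = 1 − 444/336 ≈ -0.3214

-0.3214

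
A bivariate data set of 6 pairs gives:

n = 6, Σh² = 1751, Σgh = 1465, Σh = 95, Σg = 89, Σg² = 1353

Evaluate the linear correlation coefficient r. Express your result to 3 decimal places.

r = (nΣgh − ΣgΣh) / √[(nΣg² − (Σg)²)(nΣh² − (Σh)²)]
Numerator: 6×1465 − 89×95 = 335
Denominator: √[(8118 − 7921)(10506 − 9025)] = √[197 × 1481] = 540.1454
r = 335 / 540.1454 ≈ 0.620

0.620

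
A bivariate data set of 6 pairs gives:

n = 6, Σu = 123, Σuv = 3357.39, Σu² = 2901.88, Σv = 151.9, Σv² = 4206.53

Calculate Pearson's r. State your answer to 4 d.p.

r = (nΣuv − ΣuΣv) / √[(nΣu² − (Σu)²)(nΣv² − (Σv)²)]
Numerator: 6×3357.39 − 123×151.9 = 1460.64
Denominator: √[(17411.28 − 15129)(25239.18 − 23073.61)] = √[2282.28 × 2165.57] = 2223.1593
r = 1460.64 / 2223.1593 ≈ 0.6570

0.6570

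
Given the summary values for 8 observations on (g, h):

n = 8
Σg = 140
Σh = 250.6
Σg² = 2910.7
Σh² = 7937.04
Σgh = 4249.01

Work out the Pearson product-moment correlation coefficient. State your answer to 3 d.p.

-0.682

r = (nΣgh − ΣgΣh) / √[(nΣg² − (Σg)²)(nΣh² − (Σh)²)]
Numerator: 8×4249.01 − 140×250.6 = -1091.92
Denominator: √[(23285.6 − 19600)(63496.32 − 62800.36)] = √[3685.6 × 695.96] = 1601.5712
r = -1091.92 / 1601.5712 ≈ -0.682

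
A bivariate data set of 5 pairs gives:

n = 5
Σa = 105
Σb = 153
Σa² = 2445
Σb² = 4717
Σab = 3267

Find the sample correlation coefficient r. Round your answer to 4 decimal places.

r = (nΣab − ΣaΣb) / √[(nΣa² − (Σa)²)(nΣb² − (Σb)²)]
Numerator: 5×3267 − 105×153 = 270
Denominator: √[(12225 − 11025)(23585 − 23409)] = √[1200 × 176] = 459.5650
r = 270 / 459.5650 ≈ 0.5875

0.5875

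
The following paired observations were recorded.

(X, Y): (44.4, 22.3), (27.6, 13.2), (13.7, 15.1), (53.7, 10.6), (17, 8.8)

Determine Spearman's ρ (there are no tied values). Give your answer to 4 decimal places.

Rank X: 4, 3, 1, 5, 2
Rank Y: 5, 3, 4, 2, 1
d = rank(X) − rank(Y): -1, 0, -3, 3, 1; Σd² = 20
ρ = 1 − 6Σd² / [n(n²−1)] = 1 − 6×20 / (5×24) = 1 − 120/120 ≈ 0.0000

0.0000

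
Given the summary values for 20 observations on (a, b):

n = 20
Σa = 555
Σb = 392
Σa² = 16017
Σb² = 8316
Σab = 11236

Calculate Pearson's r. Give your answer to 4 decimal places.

0.5735

r = (nΣab − ΣaΣb) / √[(nΣa² − (Σa)²)(nΣb² − (Σb)²)]
Numerator: 20×11236 − 555×392 = 7160
Denominator: √[(320340 − 308025)(166320 − 153664)] = √[12315 × 12656] = 12484.3358
r = 7160 / 12484.3358 ≈ 0.5735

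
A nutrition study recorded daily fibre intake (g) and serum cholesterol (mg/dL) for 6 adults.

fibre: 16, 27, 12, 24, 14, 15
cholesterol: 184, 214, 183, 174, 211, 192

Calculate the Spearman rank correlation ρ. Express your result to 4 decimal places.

0.2000

Rank fibre: 4, 6, 1, 5, 2, 3
Rank cholesterol: 3, 6, 2, 1, 5, 4
d = rank(fibre) − rank(cholesterol): 1, 0, -1, 4, -3, -1; Σd² = 28
ρ = 1 − 6Σd² / [n(n²−1)] = 1 − 6×28 / (6×35) = 1 − 168/210 ≈ 0.2000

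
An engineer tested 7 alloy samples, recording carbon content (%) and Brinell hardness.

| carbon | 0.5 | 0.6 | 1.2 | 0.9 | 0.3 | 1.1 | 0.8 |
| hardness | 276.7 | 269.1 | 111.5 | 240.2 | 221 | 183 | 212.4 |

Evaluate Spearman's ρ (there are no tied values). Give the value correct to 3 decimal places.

Rank carbon: 2, 3, 7, 5, 1, 6, 4
Rank hardness: 7, 6, 1, 5, 4, 2, 3
d = rank(carbon) − rank(hardness): -5, -3, 6, 0, -3, 4, 1; Σd² = 96
ρ = 1 − 6Σd² / [n(n²−1)] = 1 − 6×96 / (7×48) = 1 − 576/336 ≈ -0.714

-0.714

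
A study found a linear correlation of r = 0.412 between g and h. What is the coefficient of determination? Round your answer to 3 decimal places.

r² = (0.412)² = 0.170

0.170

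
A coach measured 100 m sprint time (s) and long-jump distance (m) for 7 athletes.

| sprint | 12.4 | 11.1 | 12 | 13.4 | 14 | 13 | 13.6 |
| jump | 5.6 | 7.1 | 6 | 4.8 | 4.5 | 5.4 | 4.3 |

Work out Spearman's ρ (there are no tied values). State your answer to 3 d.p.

Rank sprint: 3, 1, 2, 5, 7, 4, 6
Rank jump: 5, 7, 6, 3, 2, 4, 1
d = rank(sprint) − rank(jump): -2, -6, -4, 2, 5, 0, 5; Σd² = 110
ρ = 1 − 6Σd² / [n(n²−1)] = 1 − 6×110 / (7×48) = 1 − 660/336 ≈ -0.964

-0.964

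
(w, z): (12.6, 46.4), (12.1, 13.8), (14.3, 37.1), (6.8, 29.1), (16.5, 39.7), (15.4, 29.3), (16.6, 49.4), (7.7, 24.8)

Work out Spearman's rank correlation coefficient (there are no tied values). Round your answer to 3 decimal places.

0.738

Rank w: 4, 3, 5, 1, 7, 6, 8, 2
Rank z: 7, 1, 5, 3, 6, 4, 8, 2
d = rank(w) − rank(z): -3, 2, 0, -2, 1, 2, 0, 0; Σd² = 22
ρ = 1 − 6Σd² / [n(n²−1)] = 1 − 6×22 / (8×63) = 1 − 132/504 ≈ 0.738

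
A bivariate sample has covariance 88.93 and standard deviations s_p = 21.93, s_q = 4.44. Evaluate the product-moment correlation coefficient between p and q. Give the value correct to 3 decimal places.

0.913

r = Cov(p,q) / (s_p · s_q) = 88.93 / (21.93 × 4.44)
  = 88.93 / 97.3692 ≈ 0.913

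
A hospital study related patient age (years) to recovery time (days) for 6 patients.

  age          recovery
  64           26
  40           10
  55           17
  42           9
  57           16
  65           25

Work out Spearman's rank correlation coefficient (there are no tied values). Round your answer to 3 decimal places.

Rank age: 5, 1, 3, 2, 4, 6
Rank recovery: 6, 2, 4, 1, 3, 5
d = rank(age) − rank(recovery): -1, -1, -1, 1, 1, 1; Σd² = 6
ρ = 1 − 6Σd² / [n(n²−1)] = 1 − 6×6 / (6×35) = 1 − 36/210 ≈ 0.829

0.829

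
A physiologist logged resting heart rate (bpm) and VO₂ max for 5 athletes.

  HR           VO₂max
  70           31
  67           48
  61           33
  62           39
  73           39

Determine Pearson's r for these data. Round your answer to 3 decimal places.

0.073

n = 5, Σx = 333, Σy = 190, Σx² = 22283, Σy² = 7396, Σxy = 12664
nΣxy − ΣxΣy = 63320 − 63270 = 50
nΣx² − (Σx)² = 111415 − 110889 = 526; nΣy² − (Σy)² = 36980 − 36100 = 880
r = 50 / √(526 × 880) = 50 / 680.3528 ≈ 0.073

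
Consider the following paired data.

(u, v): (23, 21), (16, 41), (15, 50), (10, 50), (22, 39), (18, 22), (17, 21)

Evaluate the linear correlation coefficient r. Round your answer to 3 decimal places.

-0.622

n = 7, Σu = 121, Σv = 244, Σu² = 2207, Σv² = 9568, Σuv = 4000
nΣuv − ΣuΣv = 28000 − 29524 = -1524
nΣu² − (Σu)² = 15449 − 14641 = 808; nΣv² − (Σv)² = 66976 − 59536 = 7440
r = -1524 / √(808 × 7440) = -1524 / 2451.8401 ≈ -0.622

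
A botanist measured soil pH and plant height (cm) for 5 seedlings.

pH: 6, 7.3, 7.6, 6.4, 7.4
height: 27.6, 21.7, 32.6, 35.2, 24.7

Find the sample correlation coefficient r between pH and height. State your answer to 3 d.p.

n = 5, Σx = 34.7, Σy = 141.8, Σx² = 242.77, Σy² = 4144.54, Σxy = 979.83
nΣxy − ΣxΣy = 4899.15 − 4920.46 = -21.31
nΣx² − (Σx)² = 1213.85 − 1204.09 = 9.76; nΣy² − (Σy)² = 20722.7 − 20107.24 = 615.46
r = -21.31 / √(9.76 × 615.46) = -21.31 / 77.5041 ≈ -0.275

-0.275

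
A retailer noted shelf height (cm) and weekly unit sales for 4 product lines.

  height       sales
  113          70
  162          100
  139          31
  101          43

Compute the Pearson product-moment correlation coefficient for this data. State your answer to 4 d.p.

0.5367

n = 4, Σx = 515, Σy = 244, Σx² = 68535, Σy² = 17710, Σxy = 32762
nΣxy − ΣxΣy = 131048 − 125660 = 5388
nΣx² − (Σx)² = 274140 − 265225 = 8915; nΣy² − (Σy)² = 70840 − 59536 = 11304
r = 5388 / √(8915 × 11304) = 5388 / 10038.6832 ≈ 0.5367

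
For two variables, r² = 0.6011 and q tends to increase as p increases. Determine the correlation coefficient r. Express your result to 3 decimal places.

0.775

|r| = √0.6011 = 0.775
The association is positive, so r = 0.775.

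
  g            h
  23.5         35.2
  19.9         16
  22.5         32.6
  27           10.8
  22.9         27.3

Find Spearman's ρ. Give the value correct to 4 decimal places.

Rank g: 4, 1, 2, 5, 3
Rank h: 5, 2, 4, 1, 3
d = rank(g) − rank(h): -1, -1, -2, 4, 0; Σd² = 22
ρ = 1 − 6Σd² / [n(n²−1)] = 1 − 6×22 / (5×24) = 1 − 132/120 ≈ -0.1000

-0.1000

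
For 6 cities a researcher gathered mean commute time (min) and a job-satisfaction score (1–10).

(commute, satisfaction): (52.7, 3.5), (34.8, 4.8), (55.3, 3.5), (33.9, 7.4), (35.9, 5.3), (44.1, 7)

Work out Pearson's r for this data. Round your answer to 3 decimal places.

n = 6, Σx = 256.7, Σy = 31.5, Σx² = 11429.25, Σy² = 179.39, Σxy = 1294.87
nΣxy − ΣxΣy = 7769.22 − 8086.05 = -316.83
nΣx² − (Σx)² = 68575.5 − 65894.89 = 2680.61; nΣy² − (Σy)² = 1076.34 − 992.25 = 84.09
r = -316.83 / √(2680.61 × 84.09) = -316.83 / 474.7763 ≈ -0.667

-0.667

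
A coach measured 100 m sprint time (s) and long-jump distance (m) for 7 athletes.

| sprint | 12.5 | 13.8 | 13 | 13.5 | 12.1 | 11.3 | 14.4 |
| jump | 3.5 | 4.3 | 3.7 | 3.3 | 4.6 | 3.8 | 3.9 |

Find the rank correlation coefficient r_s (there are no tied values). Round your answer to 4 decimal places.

0.0000

Rank sprint: 3, 6, 4, 5, 2, 1, 7
Rank jump: 2, 6, 3, 1, 7, 4, 5
d = rank(sprint) − rank(jump): 1, 0, 1, 4, -5, -3, 2; Σd² = 56
ρ = 1 − 6Σd² / [n(n²−1)] = 1 − 6×56 / (7×48) = 1 − 336/336 ≈ 0.0000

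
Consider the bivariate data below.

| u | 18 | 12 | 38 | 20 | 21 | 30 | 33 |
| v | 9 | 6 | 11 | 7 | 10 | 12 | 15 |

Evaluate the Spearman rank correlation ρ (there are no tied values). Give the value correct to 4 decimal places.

0.8571

Rank u: 2, 1, 7, 3, 4, 5, 6
Rank v: 3, 1, 5, 2, 4, 6, 7
d = rank(u) − rank(v): -1, 0, 2, 1, 0, -1, -1; Σd² = 8
ρ = 1 − 6Σd² / [n(n²−1)] = 1 − 6×8 / (7×48) = 1 − 48/336 ≈ 0.8571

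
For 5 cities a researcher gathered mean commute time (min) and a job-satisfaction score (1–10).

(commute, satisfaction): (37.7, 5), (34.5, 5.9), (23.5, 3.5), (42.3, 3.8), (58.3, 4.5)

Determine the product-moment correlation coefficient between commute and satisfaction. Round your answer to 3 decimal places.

0.127

n = 5, Σx = 196.3, Σy = 22.7, Σx² = 8351.97, Σy² = 106.75, Σxy = 897.39
nΣxy − ΣxΣy = 4486.95 − 4456.01 = 30.94
nΣx² − (Σx)² = 41759.85 − 38533.69 = 3226.16; nΣy² − (Σy)² = 533.75 − 515.29 = 18.46
r = 30.94 / √(3226.16 × 18.46) = 30.94 / 244.0388 ≈ 0.127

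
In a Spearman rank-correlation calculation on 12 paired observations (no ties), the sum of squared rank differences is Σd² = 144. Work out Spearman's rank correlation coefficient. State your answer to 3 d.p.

ρ = 1 − 6Σd² / [n(n²−1)] = 1 − 6×144 / (12×143)
  = 1 − 864/1716 = 1 − 0.5035 ≈ 0.497

0.497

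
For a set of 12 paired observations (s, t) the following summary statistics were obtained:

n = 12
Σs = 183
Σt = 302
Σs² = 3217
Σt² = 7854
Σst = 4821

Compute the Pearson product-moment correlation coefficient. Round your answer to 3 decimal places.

r = (nΣst − ΣsΣt) / √[(nΣs² − (Σs)²)(nΣt² − (Σt)²)]
Numerator: 12×4821 − 183×302 = 2586
Denominator: √[(38604 − 33489)(94248 − 91204)] = √[5115 × 3044] = 3945.8915
r = 2586 / 3945.8915 ≈ 0.655

0.655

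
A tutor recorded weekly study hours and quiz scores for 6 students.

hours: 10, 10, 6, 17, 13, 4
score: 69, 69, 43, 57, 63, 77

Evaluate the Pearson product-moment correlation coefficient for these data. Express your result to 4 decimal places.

n = 6, Σx = 60, Σy = 378, Σx² = 710, Σy² = 24518, Σxy = 3734
nΣxy − ΣxΣy = 22404 − 22680 = -276
nΣx² − (Σx)² = 4260 − 3600 = 660; nΣy² − (Σy)² = 147108 − 142884 = 4224
r = -276 / √(660 × 4224) = -276 / 1669.6826 ≈ -0.1653

-0.1653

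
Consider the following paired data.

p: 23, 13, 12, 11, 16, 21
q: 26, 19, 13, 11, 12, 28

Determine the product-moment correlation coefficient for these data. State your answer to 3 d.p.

n = 6, Σp = 96, Σq = 109, Σp² = 1660, Σq² = 2255, Σpq = 1902
nΣpq − ΣpΣq = 11412 − 10464 = 948
nΣp² − (Σp)² = 9960 − 9216 = 744; nΣq² − (Σq)² = 13530 − 11881 = 1649
r = 948 / √(744 × 1649) = 948 / 1107.6353 ≈ 0.856

0.856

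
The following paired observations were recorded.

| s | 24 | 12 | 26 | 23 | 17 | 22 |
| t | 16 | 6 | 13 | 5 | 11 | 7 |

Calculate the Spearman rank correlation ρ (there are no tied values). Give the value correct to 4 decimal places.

Rank s: 5, 1, 6, 4, 2, 3
Rank t: 6, 2, 5, 1, 4, 3
d = rank(s) − rank(t): -1, -1, 1, 3, -2, 0; Σd² = 16
ρ = 1 − 6Σd² / [n(n²−1)] = 1 − 6×16 / (6×35) = 1 − 96/210 ≈ 0.5429

0.5429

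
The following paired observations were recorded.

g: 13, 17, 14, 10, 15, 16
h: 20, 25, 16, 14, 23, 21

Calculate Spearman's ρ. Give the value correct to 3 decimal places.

0.886

Rank g: 2, 6, 3, 1, 4, 5
Rank h: 3, 6, 2, 1, 5, 4
d = rank(g) − rank(h): -1, 0, 1, 0, -1, 1; Σd² = 4
ρ = 1 − 6Σd² / [n(n²−1)] = 1 − 6×4 / (6×35) = 1 − 24/210 ≈ 0.886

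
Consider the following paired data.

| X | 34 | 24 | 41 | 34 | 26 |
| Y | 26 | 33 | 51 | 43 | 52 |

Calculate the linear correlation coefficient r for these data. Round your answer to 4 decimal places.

n = 5, ΣX = 159, ΣY = 205, ΣX² = 5245, ΣY² = 8919, ΣXY = 6581
nΣXY − ΣXΣY = 32905 − 32595 = 310
nΣX² − (ΣX)² = 26225 − 25281 = 944; nΣY² − (ΣY)² = 44595 − 42025 = 2570
r = 310 / √(944 × 2570) = 310 / 1557.5879 ≈ 0.1990

0.1990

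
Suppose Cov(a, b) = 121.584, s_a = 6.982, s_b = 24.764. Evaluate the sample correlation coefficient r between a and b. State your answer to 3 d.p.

r = Cov(a,b) / (s_a · s_b) = 121.584 / (6.982 × 24.764)
  = 121.584 / 172.9022 ≈ 0.703

0.703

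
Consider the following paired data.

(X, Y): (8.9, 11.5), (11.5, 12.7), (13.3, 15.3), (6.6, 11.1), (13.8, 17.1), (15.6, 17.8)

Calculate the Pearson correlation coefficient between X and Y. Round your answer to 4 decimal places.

0.9429

n = 6, ΣX = 69.7, ΣY = 85.5, ΣX² = 865.71, ΣY² = 1260.09, ΣXY = 1038.81
nΣXY − ΣXΣY = 6232.86 − 5959.35 = 273.51
nΣX² − (ΣX)² = 5194.26 − 4858.09 = 336.17; nΣY² − (ΣY)² = 7560.54 − 7310.25 = 250.29
r = 273.51 / √(336.17 × 250.29) = 273.51 / 290.0689 ≈ 0.9429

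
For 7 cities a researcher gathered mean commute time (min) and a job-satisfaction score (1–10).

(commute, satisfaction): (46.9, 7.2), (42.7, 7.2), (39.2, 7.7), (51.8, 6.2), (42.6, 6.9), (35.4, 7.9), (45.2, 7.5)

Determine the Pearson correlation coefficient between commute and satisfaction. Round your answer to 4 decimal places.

n = 7, Σx = 303.8, Σy = 50.6, Σx² = 13353.74, Σy² = 367.68, Σxy = 2180.72
nΣxy − ΣxΣy = 15265.04 − 15372.28 = -107.24
nΣx² − (Σx)² = 93476.18 − 92294.44 = 1181.74; nΣy² − (Σy)² = 2573.76 − 2560.36 = 13.4
r = -107.24 / √(1181.74 × 13.4) = -107.24 / 125.8385 ≈ -0.8522

-0.8522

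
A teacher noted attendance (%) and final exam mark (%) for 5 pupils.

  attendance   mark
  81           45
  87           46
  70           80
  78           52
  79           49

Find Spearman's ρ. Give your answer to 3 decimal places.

-0.900

Rank attendance: 4, 5, 1, 2, 3
Rank mark: 1, 2, 5, 4, 3
d = rank(attendance) − rank(mark): 3, 3, -4, -2, 0; Σd² = 38
ρ = 1 − 6Σd² / [n(n²−1)] = 1 − 6×38 / (5×24) = 1 − 228/120 ≈ -0.900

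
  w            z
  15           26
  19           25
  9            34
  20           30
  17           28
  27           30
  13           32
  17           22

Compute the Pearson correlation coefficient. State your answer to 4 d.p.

-0.2770

n = 8, Σw = 137, Σz = 227, Σw² = 2543, Σz² = 6549, Σwz = 3847
nΣwz − ΣwΣz = 30776 − 31099 = -323
nΣw² − (Σw)² = 20344 − 18769 = 1575; nΣz² − (Σz)² = 52392 − 51529 = 863
r = -323 / √(1575 × 863) = -323 / 1165.8581 ≈ -0.2770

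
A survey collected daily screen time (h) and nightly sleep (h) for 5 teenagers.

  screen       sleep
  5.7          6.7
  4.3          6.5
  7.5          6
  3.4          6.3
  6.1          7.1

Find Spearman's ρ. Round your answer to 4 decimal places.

Rank screen: 3, 2, 5, 1, 4
Rank sleep: 4, 3, 1, 2, 5
d = rank(screen) − rank(sleep): -1, -1, 4, -1, -1; Σd² = 20
ρ = 1 − 6Σd² / [n(n²−1)] = 1 − 6×20 / (5×24) = 1 − 120/120 ≈ 0.0000

0.0000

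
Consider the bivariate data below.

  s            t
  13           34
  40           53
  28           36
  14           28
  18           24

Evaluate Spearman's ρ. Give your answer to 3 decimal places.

0.600

Rank s: 1, 5, 4, 2, 3
Rank t: 3, 5, 4, 2, 1
d = rank(s) − rank(t): -2, 0, 0, 0, 2; Σd² = 8
ρ = 1 − 6Σd² / [n(n²−1)] = 1 − 6×8 / (5×24) = 1 − 48/120 ≈ 0.600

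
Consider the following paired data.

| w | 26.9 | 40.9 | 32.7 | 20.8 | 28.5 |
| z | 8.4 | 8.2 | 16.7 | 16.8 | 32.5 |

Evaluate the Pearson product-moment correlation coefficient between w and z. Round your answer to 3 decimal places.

n = 5, Σw = 149.8, Σz = 82.6, Σw² = 4710.6, Σz² = 1755.18, Σwz = 2383.12
nΣwz − ΣwΣz = 11915.6 − 12373.48 = -457.88
nΣw² − (Σw)² = 23553 − 22440.04 = 1112.96; nΣz² − (Σz)² = 8775.9 − 6822.76 = 1953.14
r = -457.88 / √(1112.96 × 1953.14) = -457.88 / 1474.3699 ≈ -0.311

-0.311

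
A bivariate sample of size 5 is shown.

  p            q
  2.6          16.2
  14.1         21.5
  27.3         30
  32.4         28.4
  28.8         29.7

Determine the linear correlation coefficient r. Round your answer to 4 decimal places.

0.9690

n = 5, Σp = 105.2, Σq = 125.8, Σp² = 2830.06, Σq² = 3313.34, Σpq = 2939.79
nΣpq − ΣpΣq = 14698.95 − 13234.16 = 1464.79
nΣp² − (Σp)² = 14150.3 − 11067.04 = 3083.26; nΣq² − (Σq)² = 16566.7 − 15825.64 = 741.06
r = 1464.79 / √(3083.26 × 741.06) = 1464.79 / 1511.5822 ≈ 0.9690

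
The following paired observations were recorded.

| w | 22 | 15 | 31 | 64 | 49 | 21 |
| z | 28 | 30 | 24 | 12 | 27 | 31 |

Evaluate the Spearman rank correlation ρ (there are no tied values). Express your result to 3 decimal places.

-0.886

Rank w: 3, 1, 4, 6, 5, 2
Rank z: 4, 5, 2, 1, 3, 6
d = rank(w) − rank(z): -1, -4, 2, 5, 2, -4; Σd² = 66
ρ = 1 − 6Σd² / [n(n²−1)] = 1 − 6×66 / (6×35) = 1 − 396/210 ≈ -0.886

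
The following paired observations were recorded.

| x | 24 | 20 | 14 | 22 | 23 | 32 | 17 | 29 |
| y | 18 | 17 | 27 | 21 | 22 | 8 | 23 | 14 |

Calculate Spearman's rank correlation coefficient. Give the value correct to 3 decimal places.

-0.833

Rank x: 6, 3, 1, 4, 5, 8, 2, 7
Rank y: 4, 3, 8, 5, 6, 1, 7, 2
d = rank(x) − rank(y): 2, 0, -7, -1, -1, 7, -5, 5; Σd² = 154
ρ = 1 − 6Σd² / [n(n²−1)] = 1 − 6×154 / (8×63) = 1 − 924/504 ≈ -0.833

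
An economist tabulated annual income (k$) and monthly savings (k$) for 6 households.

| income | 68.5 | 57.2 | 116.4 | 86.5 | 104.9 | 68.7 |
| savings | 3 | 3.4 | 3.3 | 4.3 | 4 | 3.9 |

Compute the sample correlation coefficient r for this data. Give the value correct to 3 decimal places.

0.185

n = 6, Σx = 502.2, Σy = 21.9, Σx² = 44719, Σy² = 81.15, Σxy = 1843.58
nΣxy − ΣxΣy = 11061.48 − 10998.18 = 63.3
nΣx² − (Σx)² = 268314 − 252204.84 = 16109.16; nΣy² − (Σy)² = 486.9 − 479.61 = 7.29
r = 63.3 / √(16109.16 × 7.29) = 63.3 / 342.6890 ≈ 0.185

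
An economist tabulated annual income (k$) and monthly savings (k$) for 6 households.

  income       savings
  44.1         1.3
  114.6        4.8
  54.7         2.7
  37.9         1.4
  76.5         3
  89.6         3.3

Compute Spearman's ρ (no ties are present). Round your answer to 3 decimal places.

0.943

Rank income: 2, 6, 3, 1, 4, 5
Rank savings: 1, 6, 3, 2, 4, 5
d = rank(income) − rank(savings): 1, 0, 0, -1, 0, 0; Σd² = 2
ρ = 1 − 6Σd² / [n(n²−1)] = 1 − 6×2 / (6×35) = 1 − 12/210 ≈ 0.943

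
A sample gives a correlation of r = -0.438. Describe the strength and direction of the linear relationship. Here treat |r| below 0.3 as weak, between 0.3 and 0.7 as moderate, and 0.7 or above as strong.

moderate negative

r = -0.438 < 0 so the relationship is negative.
|r| = 0.438, which falls in the moderate range.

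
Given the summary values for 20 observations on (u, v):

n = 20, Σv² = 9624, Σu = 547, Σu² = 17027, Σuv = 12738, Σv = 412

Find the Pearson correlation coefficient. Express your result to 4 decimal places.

r = (nΣuv − ΣuΣv) / √[(nΣu² − (Σu)²)(nΣv² − (Σv)²)]
Numerator: 20×12738 − 547×412 = 29396
Denominator: √[(340540 − 299209)(192480 − 169744)] = √[41331 × 22736] = 30654.5529
r = 29396 / 30654.5529 ≈ 0.9589

0.9589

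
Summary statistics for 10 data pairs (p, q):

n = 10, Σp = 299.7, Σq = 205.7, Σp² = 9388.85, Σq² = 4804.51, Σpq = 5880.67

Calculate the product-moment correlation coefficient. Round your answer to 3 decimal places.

-0.588

r = (nΣpq − ΣpΣq) / √[(nΣp² − (Σp)²)(nΣq² − (Σq)²)]
Numerator: 10×5880.67 − 299.7×205.7 = -2841.59
Denominator: √[(93888.5 − 89820.09)(48045.1 − 42312.49)] = √[4068.41 × 5732.61] = 4829.3486
r = -2841.59 / 4829.3486 ≈ -0.588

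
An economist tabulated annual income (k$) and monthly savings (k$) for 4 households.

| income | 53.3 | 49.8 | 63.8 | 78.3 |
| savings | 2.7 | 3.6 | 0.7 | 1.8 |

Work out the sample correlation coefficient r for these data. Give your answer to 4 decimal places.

n = 4, Σx = 245.2, Σy = 8.8, Σx² = 15522.26, Σy² = 23.98, Σxy = 508.79
nΣxy − ΣxΣy = 2035.16 − 2157.76 = -122.6
nΣx² − (Σx)² = 62089.04 − 60123.04 = 1966; nΣy² − (Σy)² = 95.92 − 77.44 = 18.48
r = -122.6 / √(1966 × 18.48) = -122.6 / 190.6087 ≈ -0.6432

-0.6432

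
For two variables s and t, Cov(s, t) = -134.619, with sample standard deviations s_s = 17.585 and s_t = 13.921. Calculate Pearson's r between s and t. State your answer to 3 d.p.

r = Cov(s,t) / (s_s · s_t) = -134.619 / (17.585 × 13.921)
  = -134.619 / 244.8008 ≈ -0.550

-0.550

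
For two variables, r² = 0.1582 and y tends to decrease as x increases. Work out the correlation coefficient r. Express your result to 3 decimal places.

|r| = √0.1582 = 0.398
The association is negative, so r = −0.398.

-0.398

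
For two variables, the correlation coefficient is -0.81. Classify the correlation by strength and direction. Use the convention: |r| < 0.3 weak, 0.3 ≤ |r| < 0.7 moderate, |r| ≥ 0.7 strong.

r = -0.81 < 0 so the relationship is negative.
|r| = 0.81, which falls in the strong range.

strong negative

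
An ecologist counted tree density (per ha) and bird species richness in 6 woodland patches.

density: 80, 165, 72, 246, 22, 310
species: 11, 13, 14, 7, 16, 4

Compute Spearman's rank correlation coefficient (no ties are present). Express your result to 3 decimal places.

Rank density: 3, 4, 2, 5, 1, 6
Rank species: 3, 4, 5, 2, 6, 1
d = rank(density) − rank(species): 0, 0, -3, 3, -5, 5; Σd² = 68
ρ = 1 − 6Σd² / [n(n²−1)] = 1 − 6×68 / (6×35) = 1 − 408/210 ≈ -0.943

-0.943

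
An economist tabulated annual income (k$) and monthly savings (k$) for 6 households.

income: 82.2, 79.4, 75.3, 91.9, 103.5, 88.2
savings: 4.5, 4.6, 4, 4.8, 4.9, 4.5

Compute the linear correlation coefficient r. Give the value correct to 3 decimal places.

0.829

n = 6, Σx = 520.5, Σy = 27.3, Σx² = 45668.39, Σy² = 124.71, Σxy = 2381.51
nΣxy − ΣxΣy = 14289.06 − 14209.65 = 79.41
nΣx² − (Σx)² = 274010.34 − 270920.25 = 3090.09; nΣy² − (Σy)² = 748.26 − 745.29 = 2.97
r = 79.41 / √(3090.09 × 2.97) = 79.41 / 95.7996 ≈ 0.829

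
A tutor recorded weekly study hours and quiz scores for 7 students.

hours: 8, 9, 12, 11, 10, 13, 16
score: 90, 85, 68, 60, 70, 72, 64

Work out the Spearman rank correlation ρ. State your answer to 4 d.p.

-0.6429

Rank hours: 1, 2, 5, 4, 3, 6, 7
Rank score: 7, 6, 3, 1, 4, 5, 2
d = rank(hours) − rank(score): -6, -4, 2, 3, -1, 1, 5; Σd² = 92
ρ = 1 − 6Σd² / [n(n²−1)] = 1 − 6×92 / (7×48) = 1 − 552/336 ≈ -0.6429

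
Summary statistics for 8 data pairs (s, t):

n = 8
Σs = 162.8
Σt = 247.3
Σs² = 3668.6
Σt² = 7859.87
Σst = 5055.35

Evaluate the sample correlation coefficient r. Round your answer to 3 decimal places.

0.082

r = (nΣst − ΣsΣt) / √[(nΣs² − (Σs)²)(nΣt² − (Σt)²)]
Numerator: 8×5055.35 − 162.8×247.3 = 182.36
Denominator: √[(29348.8 − 26503.84)(62878.96 − 61157.29)] = √[2844.96 × 1721.67] = 2213.1612
r = 182.36 / 2213.1612 ≈ 0.082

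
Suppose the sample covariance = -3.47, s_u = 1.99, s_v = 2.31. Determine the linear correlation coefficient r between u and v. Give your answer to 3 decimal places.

r = Cov(u,v) / (s_u · s_v) = -3.47 / (1.99 × 2.31)
  = -3.47 / 4.5969 ≈ -0.755

-0.755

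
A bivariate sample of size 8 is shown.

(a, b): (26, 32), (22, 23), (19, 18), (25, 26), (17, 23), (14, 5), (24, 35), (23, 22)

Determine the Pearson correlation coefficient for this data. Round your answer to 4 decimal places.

0.8453

n = 8, Σa = 170, Σb = 184, Σa² = 3736, Σb² = 4816, Σab = 4137
nΣab − ΣaΣb = 33096 − 31280 = 1816
nΣa² − (Σa)² = 29888 − 28900 = 988; nΣb² − (Σb)² = 38528 − 33856 = 4672
r = 1816 / √(988 × 4672) = 1816 / 2148.4729 ≈ 0.8453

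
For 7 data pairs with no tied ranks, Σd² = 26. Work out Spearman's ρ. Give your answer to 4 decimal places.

ρ = 1 − 6Σd² / [n(n²−1)] = 1 − 6×26 / (7×48)
  = 1 − 156/336 = 1 − 0.46429 ≈ 0.5357

0.5357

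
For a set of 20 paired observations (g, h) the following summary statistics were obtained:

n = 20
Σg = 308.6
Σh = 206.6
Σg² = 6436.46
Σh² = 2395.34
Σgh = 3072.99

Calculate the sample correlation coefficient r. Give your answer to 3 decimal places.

-0.174

r = (nΣgh − ΣgΣh) / √[(nΣg² − (Σg)²)(nΣh² − (Σh)²)]
Numerator: 20×3072.99 − 308.6×206.6 = -2296.96
Denominator: √[(128729.2 − 95233.96)(47906.8 − 42683.56)] = √[33495.24 × 5223.24] = 13227.0056
r = -2296.96 / 13227.0056 ≈ -0.174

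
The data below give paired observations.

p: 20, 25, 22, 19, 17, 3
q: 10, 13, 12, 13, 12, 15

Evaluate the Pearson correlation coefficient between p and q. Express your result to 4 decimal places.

n = 6, Σp = 106, Σq = 75, Σp² = 2168, Σq² = 951, Σpq = 1285
nΣpq − ΣpΣq = 7710 − 7950 = -240
nΣp² − (Σp)² = 13008 − 11236 = 1772; nΣq² − (Σq)² = 5706 − 5625 = 81
r = -240 / √(1772 × 81) = -240 / 378.8562 ≈ -0.6335

-0.6335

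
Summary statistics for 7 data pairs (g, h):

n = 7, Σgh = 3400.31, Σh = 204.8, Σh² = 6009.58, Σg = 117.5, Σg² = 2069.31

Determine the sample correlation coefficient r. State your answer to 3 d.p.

r = (nΣgh − ΣgΣh) / √[(nΣg² − (Σg)²)(nΣh² − (Σh)²)]
Numerator: 7×3400.31 − 117.5×204.8 = -261.83
Denominator: √[(14485.17 − 13806.25)(42067.06 − 41943.04)] = √[678.92 × 124.02] = 290.1718
r = -261.83 / 290.1718 ≈ -0.902

-0.902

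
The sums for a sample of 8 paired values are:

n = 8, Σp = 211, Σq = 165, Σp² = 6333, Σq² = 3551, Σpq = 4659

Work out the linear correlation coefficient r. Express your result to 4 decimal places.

r = (nΣpq − ΣpΣq) / √[(nΣp² − (Σp)²)(nΣq² − (Σq)²)]
Numerator: 8×4659 − 211×165 = 2457
Denominator: √[(50664 − 44521)(28408 − 27225)] = √[6143 × 1183] = 2695.7687
r = 2457 / 2695.7687 ≈ 0.9114

0.9114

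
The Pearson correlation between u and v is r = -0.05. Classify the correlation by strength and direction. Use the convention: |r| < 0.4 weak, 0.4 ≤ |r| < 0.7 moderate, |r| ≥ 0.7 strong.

weak negative

r = -0.05 < 0 so the relationship is negative.
|r| = 0.05, which falls in the weak range.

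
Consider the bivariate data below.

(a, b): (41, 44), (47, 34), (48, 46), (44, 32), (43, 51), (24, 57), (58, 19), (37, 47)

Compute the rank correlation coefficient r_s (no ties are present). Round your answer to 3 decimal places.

-0.738

Rank a: 3, 6, 7, 5, 4, 1, 8, 2
Rank b: 4, 3, 5, 2, 7, 8, 1, 6
d = rank(a) − rank(b): -1, 3, 2, 3, -3, -7, 7, -4; Σd² = 146
ρ = 1 − 6Σd² / [n(n²−1)] = 1 − 6×146 / (8×63) = 1 − 876/504 ≈ -0.738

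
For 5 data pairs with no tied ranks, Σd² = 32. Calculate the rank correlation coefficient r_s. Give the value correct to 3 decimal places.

-0.600

ρ = 1 − 6Σd² / [n(n²−1)] = 1 − 6×32 / (5×24)
  = 1 − 192/120 = 1 − 1.6000 ≈ -0.600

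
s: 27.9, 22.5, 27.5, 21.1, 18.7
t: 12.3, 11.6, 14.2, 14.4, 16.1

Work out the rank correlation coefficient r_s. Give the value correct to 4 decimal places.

-0.7000

Rank s: 5, 3, 4, 2, 1
Rank t: 2, 1, 3, 4, 5
d = rank(s) − rank(t): 3, 2, 1, -2, -4; Σd² = 34
ρ = 1 − 6Σd² / [n(n²−1)] = 1 − 6×34 / (5×24) = 1 − 204/120 ≈ -0.7000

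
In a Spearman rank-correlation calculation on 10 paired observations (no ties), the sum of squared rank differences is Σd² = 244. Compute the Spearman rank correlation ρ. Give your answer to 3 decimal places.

-0.479

ρ = 1 − 6Σd² / [n(n²−1)] = 1 − 6×244 / (10×99)
  = 1 − 1464/990 = 1 − 1.4788 ≈ -0.479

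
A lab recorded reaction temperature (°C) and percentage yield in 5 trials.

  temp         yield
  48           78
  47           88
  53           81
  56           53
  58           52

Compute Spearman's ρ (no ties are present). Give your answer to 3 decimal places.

-0.900

Rank temp: 2, 1, 3, 4, 5
Rank yield: 3, 5, 4, 2, 1
d = rank(temp) − rank(yield): -1, -4, -1, 2, 4; Σd² = 38
ρ = 1 − 6Σd² / [n(n²−1)] = 1 − 6×38 / (5×24) = 1 − 228/120 ≈ -0.900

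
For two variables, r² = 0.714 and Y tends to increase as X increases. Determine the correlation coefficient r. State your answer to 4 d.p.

0.8450

|r| = √0.714 = 0.8450
The association is positive, so r = 0.8450.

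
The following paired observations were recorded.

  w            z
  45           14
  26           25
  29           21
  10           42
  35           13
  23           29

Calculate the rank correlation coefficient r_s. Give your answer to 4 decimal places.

Rank w: 6, 3, 4, 1, 5, 2
Rank z: 2, 4, 3, 6, 1, 5
d = rank(w) − rank(z): 4, -1, 1, -5, 4, -3; Σd² = 68
ρ = 1 − 6Σd² / [n(n²−1)] = 1 − 6×68 / (6×35) = 1 − 408/210 ≈ -0.9429

-0.9429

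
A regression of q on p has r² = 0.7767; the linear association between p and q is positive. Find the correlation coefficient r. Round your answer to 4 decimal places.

0.8813

|r| = √0.7767 = 0.8813
The association is positive, so r = 0.8813.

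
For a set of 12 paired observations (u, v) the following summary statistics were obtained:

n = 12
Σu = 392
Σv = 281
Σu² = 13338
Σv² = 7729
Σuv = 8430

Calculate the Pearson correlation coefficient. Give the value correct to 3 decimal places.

-0.958

r = (nΣuv − ΣuΣv) / √[(nΣu² − (Σu)²)(nΣv² − (Σv)²)]
Numerator: 12×8430 − 392×281 = -8992
Denominator: √[(160056 − 153664)(92748 − 78961)] = √[6392 × 13787] = 9387.5718
r = -8992 / 9387.5718 ≈ -0.958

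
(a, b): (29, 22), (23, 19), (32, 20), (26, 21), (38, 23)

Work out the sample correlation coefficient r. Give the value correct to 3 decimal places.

0.740

n = 5, Σa = 148, Σb = 105, Σa² = 4514, Σb² = 2215, Σab = 3135
nΣab − ΣaΣb = 15675 − 15540 = 135
nΣa² − (Σa)² = 22570 − 21904 = 666; nΣb² − (Σb)² = 11075 − 11025 = 50
r = 135 / √(666 × 50) = 135 / 182.4829 ≈ 0.740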